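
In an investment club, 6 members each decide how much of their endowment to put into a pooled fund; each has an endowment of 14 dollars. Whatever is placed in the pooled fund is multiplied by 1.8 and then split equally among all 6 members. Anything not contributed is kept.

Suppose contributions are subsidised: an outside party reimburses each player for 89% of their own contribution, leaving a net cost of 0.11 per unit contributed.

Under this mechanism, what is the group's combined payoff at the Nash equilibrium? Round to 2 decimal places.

Under the mechanism each unit contributed yields (1.8/6) / 0.11 = 2.7273 back to its contributor per unit of net cost, which exceeds 1, making full contribution the dominant choice for everyone.
At the Nash equilibrium everyone contributes 14. Group total payoff = 6 × (14 × 0.89 + 1.8 × 14) = 225.96.

225.96 dollars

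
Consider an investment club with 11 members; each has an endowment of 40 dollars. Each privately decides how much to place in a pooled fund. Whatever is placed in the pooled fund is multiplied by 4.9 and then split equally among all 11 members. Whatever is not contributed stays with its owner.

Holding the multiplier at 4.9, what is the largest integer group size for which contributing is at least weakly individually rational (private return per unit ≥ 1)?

4

Private return per unit is 4.9/(group size), which is ≥ 1 whenever the group size is ≤ 4.9.
The largest such integer is 4.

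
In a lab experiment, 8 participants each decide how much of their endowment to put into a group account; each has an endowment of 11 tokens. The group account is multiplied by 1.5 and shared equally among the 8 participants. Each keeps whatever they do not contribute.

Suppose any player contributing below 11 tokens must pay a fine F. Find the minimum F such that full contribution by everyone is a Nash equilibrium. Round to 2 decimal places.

Given the others contribute fully, the best deviation is to contribute 0 (any partial contribution still incurs the fine and gives up units whose private return 0.1875 is below 1).
Deviating from 11 to 0 saves 11 tokens but forfeits the deviator's share of the drop in the group account: 1.5/8 × 11 = 2.06.
So the deviation gain is 11 − 2.06 = 8.94, and the fine must be at least 8.94 tokens to wipe it out.

8.94 tokens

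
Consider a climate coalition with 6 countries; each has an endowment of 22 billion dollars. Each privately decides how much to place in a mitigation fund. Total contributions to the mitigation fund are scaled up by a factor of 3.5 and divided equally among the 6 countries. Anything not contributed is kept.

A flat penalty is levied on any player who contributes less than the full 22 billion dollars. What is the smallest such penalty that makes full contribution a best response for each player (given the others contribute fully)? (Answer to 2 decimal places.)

9.17 billion dollars

Given the others contribute fully, the best deviation is to contribute 0 (any partial contribution still incurs the fine and gives up units whose private return 0.5833 is below 1).
Deviating from 22 to 0 saves 22 billion dollars but forfeits the deviator's share of the drop in the mitigation fund: 3.5/6 × 22 = 12.83.
So the deviation gain is 22 − 12.83 = 9.17, and the fine must be at least 9.17 billion dollars to wipe it out.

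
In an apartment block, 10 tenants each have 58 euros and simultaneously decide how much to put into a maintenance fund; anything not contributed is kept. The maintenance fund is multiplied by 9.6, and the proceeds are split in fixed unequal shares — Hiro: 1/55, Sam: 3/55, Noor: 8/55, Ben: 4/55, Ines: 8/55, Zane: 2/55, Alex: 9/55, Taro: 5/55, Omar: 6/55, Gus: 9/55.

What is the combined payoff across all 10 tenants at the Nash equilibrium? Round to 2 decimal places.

Each unit j contributes comes back to j as 9.6 × (j's share), so j prefers to contribute only if that share exceeds 1/9.6 = 0.1042; otherwise keeping the unit dominates.
Noor, Ines, Alex, Omar and Gus are above the threshold, contributing 58 each; the remaining 5 contribute 0. Total contributed: 290.
The maintenance fund pays out 9.6 × 290 = 2784.00 in total (split across the unequal shares, but the aggregate is all that matters for the group sum).
The 5 free-riders keep 58 each, adding 290. Group total = 290 + 2784.00 = 3074.00.

3074.00 euros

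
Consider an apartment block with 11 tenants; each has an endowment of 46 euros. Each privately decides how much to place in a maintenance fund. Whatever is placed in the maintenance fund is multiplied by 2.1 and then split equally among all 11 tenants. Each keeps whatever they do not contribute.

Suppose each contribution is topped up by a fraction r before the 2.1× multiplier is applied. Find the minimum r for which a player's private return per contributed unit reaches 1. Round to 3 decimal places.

4.238

With matching at rate r, one contributed unit becomes (1 + r) in the maintenance fund and returns 2.1 × (1 + r) / 11 to the contributor.
Setting this equal to 1: 1 + r = 11/2.1 = 5.2381.
So the minimum matching rate is r = 5.2381 − 1 = 4.238.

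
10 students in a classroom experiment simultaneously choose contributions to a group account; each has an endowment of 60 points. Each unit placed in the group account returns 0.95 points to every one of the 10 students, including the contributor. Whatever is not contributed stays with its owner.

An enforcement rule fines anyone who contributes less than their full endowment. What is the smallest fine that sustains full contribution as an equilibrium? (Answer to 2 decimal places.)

Given the others contribute fully, the best deviation is to contribute 0 (any partial contribution still incurs the fine and gives up units whose private return 0.95 is below 1).
Deviating from 60 to 0 saves 60 points but forfeits the deviator's share of the drop in the group account: 0.95 × 60 = 57.00.
So the deviation gain is 60 − 57.00 = 3.00, and the fine must be at least 3.00 points to wipe it out.

3.00 points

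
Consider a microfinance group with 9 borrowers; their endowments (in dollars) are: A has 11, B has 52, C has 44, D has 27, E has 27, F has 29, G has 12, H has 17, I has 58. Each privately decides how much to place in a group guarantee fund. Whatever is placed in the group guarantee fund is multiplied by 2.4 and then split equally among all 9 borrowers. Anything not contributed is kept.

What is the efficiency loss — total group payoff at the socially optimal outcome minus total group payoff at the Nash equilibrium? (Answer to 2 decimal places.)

387.80 dollars

The private return per contributed unit is 2.4/9 = 0.2667 < 1 for every player regardless of endowment, so the Nash equilibrium is zero contribution and the group total is Σ E_j = 11 + 52 + 44 + 27 + 27 + 29 + 12 + 17 + 58 = 277.
Each contributed unit returns 2.400 to the group, so the social optimum is full contribution by everyone: group total = 2.400 × 277 = 664.80.
Efficiency loss = (2.400 − 1) × 277 = 387.80.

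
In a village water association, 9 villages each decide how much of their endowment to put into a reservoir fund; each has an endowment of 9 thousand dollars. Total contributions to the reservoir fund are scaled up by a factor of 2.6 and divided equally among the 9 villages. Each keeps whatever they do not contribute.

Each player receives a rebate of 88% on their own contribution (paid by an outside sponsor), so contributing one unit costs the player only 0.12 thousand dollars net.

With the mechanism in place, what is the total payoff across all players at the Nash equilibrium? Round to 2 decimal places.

281.88 thousand dollars

Under the mechanism each unit contributed yields (2.6/9) / 0.12 = 2.4074 back to its contributor per unit of net cost, which exceeds 1, making full contribution the dominant choice for everyone.
At the Nash equilibrium everyone contributes 9. Group total payoff = 9 × (9 × 0.88 + 2.6 × 9) = 281.88.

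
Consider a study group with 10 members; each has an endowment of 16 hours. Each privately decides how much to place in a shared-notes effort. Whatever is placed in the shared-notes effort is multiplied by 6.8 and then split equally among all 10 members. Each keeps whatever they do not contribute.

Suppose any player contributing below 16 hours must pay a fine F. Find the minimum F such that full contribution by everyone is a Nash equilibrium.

Given the others contribute fully, the best deviation is to contribute 0 (any partial contribution still incurs the fine and gives up units whose private return 0.6800 is below 1).
Deviating from 16 to 0 saves 16 hours but forfeits the deviator's share of the drop in the shared-notes effort: 6.8/10 × 16 = 10.88.
So the deviation gain is 16 − 10.88 = 5.12, and the fine must be at least 5.12 hours to wipe it out.

5.12 hours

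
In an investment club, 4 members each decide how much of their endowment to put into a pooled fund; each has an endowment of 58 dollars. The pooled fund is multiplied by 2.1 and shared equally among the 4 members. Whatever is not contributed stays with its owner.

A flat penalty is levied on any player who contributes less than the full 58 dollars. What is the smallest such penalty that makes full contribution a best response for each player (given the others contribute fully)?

27.55 dollars

Given the others contribute fully, the best deviation is to contribute 0 (any partial contribution still incurs the fine and gives up units whose private return 0.5250 is below 1).
Deviating from 58 to 0 saves 58 dollars but forfeits the deviator's share of the drop in the pooled fund: 2.1/4 × 58 = 30.45.
So the deviation gain is 58 − 30.45 = 27.55, and the fine must be at least 27.55 dollars to wipe it out.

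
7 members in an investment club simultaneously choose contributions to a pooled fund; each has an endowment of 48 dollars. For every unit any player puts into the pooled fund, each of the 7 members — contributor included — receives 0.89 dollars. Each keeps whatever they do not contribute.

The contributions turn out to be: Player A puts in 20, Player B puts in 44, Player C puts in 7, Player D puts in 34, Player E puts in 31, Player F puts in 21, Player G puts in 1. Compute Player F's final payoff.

167.62 dollars

Total contributed: 20 + 44 + 7 + 34 + 31 + 21 + 1 = 158.
Each receives 0.89 × 158 = 140.62 from the pooled fund.
Player F keeps 48 − 21 = 27, so Player F's payoff is 27 + 140.62 = 167.62.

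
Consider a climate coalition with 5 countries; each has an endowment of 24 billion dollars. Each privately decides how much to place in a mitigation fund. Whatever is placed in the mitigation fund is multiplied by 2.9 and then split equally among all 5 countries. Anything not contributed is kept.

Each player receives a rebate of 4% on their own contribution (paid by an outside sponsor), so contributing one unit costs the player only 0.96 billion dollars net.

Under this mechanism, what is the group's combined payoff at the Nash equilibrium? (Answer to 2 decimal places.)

120.00 billion dollars

With the mechanism, a contributed unit returns (2.9/5) / 0.96 = 0.6042 per unit of net cost — still below 1 — so contributing 0 remains dominant for every player.
At the Nash equilibrium no one contributes; group total payoff = 5 × 24 = 120.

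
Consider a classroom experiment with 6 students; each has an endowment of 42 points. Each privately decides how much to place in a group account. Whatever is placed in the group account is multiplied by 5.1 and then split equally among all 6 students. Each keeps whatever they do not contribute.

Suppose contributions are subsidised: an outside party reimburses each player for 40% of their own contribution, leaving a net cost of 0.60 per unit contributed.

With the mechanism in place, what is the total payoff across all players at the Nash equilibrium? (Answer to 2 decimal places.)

1386.00 points

The effective private return per unit is now (5.1/6) / 0.60 = 1.4167 > 1, so every player's dominant strategy flips to full contribution.
So the Nash equilibrium is full contribution by all 6; the group earns 6 × (42 × 0.40 + 5.1 × 42) = 1386.00.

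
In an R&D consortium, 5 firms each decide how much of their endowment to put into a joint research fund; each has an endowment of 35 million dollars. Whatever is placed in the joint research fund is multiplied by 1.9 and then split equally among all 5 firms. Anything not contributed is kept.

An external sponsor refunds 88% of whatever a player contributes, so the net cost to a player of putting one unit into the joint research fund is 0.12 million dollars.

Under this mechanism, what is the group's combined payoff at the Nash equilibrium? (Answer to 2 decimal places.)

The effective private return per unit is now (1.9/5) / 0.12 = 3.1667 > 1, so every player's dominant strategy flips to full contribution.
So the Nash equilibrium is full contribution by all 5; the group earns 5 × (35 × 0.88 + 1.9 × 35) = 486.50.

486.50 million dollars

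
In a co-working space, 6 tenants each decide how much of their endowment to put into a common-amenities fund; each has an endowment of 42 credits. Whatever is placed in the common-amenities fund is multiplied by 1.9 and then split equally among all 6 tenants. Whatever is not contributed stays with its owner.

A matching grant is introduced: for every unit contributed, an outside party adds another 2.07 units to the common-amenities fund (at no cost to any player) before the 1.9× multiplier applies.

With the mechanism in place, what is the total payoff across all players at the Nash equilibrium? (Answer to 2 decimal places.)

252.00 credits

Even with the mechanism, each unit contributed returns only 1.9 × 3.07 / 6 = 0.9722 per unit of net cost, so contributing nothing is still dominant.
Everyone keeps their endowment and the group total is 6 × 42 = 252.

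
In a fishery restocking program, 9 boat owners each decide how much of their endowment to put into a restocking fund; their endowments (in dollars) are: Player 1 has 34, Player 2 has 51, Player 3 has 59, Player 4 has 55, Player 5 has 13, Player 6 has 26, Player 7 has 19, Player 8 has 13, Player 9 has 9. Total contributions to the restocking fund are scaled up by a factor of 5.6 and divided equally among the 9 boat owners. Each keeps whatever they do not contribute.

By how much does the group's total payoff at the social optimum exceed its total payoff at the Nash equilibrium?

1283.40 dollars

The private return per contributed unit is 5.6/9 = 0.6222 < 1 for every player regardless of endowment, so the Nash equilibrium is zero contribution and the group total is Σ E_j = 34 + 51 + 59 + 55 + 13 + 26 + 19 + 13 + 9 = 279.
Each contributed unit returns 5.600 to the group, so the social optimum is full contribution by everyone: group total = 5.600 × 279 = 1562.40.
Efficiency loss = (5.600 − 1) × 279 = 1283.40.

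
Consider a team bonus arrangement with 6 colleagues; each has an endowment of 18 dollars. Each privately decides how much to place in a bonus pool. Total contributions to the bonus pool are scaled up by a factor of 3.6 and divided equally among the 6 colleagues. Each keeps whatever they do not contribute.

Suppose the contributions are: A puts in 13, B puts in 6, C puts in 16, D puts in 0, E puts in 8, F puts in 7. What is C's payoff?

Total contributed: 13 + 6 + 16 + 0 + 8 + 7 = 50.
Each receives 3.6 × 50 / 6 = 30.00 from the bonus pool.
C keeps 18 − 16 = 2, so C's payoff is 2 + 30.00 = 32.00.

32.00 dollars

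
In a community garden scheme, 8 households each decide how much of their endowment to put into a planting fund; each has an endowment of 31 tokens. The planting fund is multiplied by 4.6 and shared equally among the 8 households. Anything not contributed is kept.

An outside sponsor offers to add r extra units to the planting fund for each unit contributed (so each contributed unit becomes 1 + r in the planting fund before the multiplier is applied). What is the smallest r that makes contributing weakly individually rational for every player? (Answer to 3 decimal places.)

With matching at rate r, one contributed unit becomes (1 + r) in the planting fund and returns 4.6 × (1 + r) / 8 to the contributor.
Setting this equal to 1: 1 + r = 8/4.6 = 1.7391.
So the minimum matching rate is r = 1.7391 − 1 = 0.739.

0.739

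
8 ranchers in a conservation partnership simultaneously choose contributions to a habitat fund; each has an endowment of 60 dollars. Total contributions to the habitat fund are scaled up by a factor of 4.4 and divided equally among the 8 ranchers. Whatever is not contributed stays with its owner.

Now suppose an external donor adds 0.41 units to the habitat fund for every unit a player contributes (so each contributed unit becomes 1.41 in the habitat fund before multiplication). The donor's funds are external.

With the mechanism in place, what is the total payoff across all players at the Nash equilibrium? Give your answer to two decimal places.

480.00 dollars

Even with the mechanism, each unit contributed returns only 4.4 × 1.41 / 8 = 0.7755 per unit of net cost, so contributing nothing is still dominant.
At the Nash equilibrium no one contributes; group total payoff = 8 × 60 = 480.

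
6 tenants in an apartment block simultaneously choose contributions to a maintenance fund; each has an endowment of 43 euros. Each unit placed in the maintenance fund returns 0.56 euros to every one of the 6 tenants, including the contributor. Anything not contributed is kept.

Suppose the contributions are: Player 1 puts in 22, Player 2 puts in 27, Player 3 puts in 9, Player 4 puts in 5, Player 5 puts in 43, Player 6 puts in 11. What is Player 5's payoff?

65.52 euros

Total contributed: 22 + 27 + 9 + 5 + 43 + 11 = 117.
Each receives 0.56 × 117 = 65.52 from the maintenance fund.
Player 5 keeps 43 − 43 = 0, so Player 5's payoff is 0 + 65.52 = 65.52.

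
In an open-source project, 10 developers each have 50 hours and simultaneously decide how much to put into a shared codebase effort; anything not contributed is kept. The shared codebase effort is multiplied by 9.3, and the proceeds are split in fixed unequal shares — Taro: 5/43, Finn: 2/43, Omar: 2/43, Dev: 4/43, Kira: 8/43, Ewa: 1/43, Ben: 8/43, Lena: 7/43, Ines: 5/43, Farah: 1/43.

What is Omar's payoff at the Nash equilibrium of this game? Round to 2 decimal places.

158.14 hours

Each unit j contributes comes back to j as 9.3 × (j's share), so j prefers to contribute only if that share exceeds 1/9.3 = 0.1075; otherwise keeping the unit dominates.
The shares above 0.1075 belong to Taro, Kira, Ben, Lena and Ines, contributing 50 each; the remaining 5 contribute 0. Total contributed: 250.
Omar keeps 50 and receives 9.3 × 250 × 2/43 = 108.14 from the shared codebase effort, for a payoff of 158.14.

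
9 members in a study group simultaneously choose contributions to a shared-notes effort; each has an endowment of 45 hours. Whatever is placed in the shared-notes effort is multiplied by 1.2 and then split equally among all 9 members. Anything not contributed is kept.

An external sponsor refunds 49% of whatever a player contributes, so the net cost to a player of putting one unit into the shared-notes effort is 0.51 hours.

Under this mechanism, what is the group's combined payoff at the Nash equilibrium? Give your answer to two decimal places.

The effective private return is (1.2/9) / 0.51 = 0.2614, which is still under 1, so the mechanism doesn't change anyone's dominant strategy: zero contribution.
Everyone keeps their endowment and the group total is 9 × 45 = 405.

405.00 hours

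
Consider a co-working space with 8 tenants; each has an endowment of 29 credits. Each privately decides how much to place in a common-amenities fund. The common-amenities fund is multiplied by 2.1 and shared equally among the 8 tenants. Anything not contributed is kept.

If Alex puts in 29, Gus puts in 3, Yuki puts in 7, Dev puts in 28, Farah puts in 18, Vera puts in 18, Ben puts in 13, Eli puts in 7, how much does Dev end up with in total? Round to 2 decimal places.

33.29 credits

Total contributed: 29 + 3 + 7 + 28 + 18 + 18 + 13 + 7 = 123.
Each receives 2.1 × 123 / 8 = 32.29 from the common-amenities fund.
Dev keeps 29 − 28 = 1, so Dev's payoff is 1 + 32.29 = 33.29.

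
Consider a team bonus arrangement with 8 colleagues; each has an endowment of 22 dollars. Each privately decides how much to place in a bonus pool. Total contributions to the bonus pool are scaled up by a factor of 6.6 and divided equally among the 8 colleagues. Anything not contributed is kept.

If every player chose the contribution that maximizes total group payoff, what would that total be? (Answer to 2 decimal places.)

1161.60 dollars

Each contributed unit returns 6.600 to the group as a whole (0.8250 to each of 8 players), which exceeds 1, so the social optimum is full contribution: group total = 6.600 × 176 = 1161.60.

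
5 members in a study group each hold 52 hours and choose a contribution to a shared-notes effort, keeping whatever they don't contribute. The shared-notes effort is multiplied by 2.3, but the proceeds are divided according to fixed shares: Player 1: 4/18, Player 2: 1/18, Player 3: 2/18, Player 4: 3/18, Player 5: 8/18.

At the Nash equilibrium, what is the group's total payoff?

327.60 hours

A player with share s gets back 2.3·s per unit contributed, so full contribution is dominant for anyone with s > 1/2.3 = 0.4348 and zero contribution is dominant for anyone below.
Player 5 alone (share 8/18) is above the threshold, contributing 52; the remaining 4 contribute 0. Total contributed: 52.
The shared-notes effort pays out 2.3 × 52 = 119.60 in total (split across the unequal shares, but the aggregate is all that matters for the group sum).
The 4 free-riders keep 52 each, adding 208. Group total = 208 + 119.60 = 327.60.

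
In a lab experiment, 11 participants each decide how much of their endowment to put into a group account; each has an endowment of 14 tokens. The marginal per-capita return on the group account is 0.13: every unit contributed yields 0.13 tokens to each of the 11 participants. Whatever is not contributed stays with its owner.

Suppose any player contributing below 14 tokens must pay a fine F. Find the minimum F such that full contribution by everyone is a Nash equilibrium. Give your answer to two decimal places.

12.18 tokens

Given the others contribute fully, the best deviation is to contribute 0 (any partial contribution still incurs the fine and gives up units whose private return 0.13 is below 1).
Deviating from 14 to 0 saves 14 tokens but forfeits the deviator's share of the drop in the group account: 0.13 × 14 = 1.82.
So the deviation gain is 14 − 1.82 = 12.18, and the fine must be at least 12.18 tokens to wipe it out.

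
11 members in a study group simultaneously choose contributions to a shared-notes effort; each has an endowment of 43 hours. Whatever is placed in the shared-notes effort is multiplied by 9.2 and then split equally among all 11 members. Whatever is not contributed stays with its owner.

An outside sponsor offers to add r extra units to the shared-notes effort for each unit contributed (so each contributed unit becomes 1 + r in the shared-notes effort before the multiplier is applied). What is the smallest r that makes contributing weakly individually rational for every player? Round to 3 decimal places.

0.196

With matching at rate r, one contributed unit becomes (1 + r) in the shared-notes effort and returns 9.2 × (1 + r) / 11 to the contributor.
Setting this equal to 1: 1 + r = 11/9.2 = 1.1957.
So the minimum matching rate is r = 1.1957 − 1 = 0.196.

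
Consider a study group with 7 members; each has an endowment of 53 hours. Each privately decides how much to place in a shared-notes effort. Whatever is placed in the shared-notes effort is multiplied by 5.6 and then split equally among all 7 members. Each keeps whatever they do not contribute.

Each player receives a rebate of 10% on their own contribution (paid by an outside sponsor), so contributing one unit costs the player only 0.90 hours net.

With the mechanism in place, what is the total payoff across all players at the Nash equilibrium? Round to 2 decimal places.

With the mechanism, a contributed unit returns (5.6/7) / 0.90 = 0.8889 per unit of net cost — still below 1 — so contributing 0 remains dominant for every player.
At the Nash equilibrium no one contributes; group total payoff = 7 × 53 = 371.

371.00 hours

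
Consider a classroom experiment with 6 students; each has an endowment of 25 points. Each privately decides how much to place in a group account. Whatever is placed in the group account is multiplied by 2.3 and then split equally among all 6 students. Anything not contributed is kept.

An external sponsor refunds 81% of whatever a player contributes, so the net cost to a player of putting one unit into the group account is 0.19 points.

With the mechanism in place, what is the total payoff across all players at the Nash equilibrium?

The effective private return per unit is now (2.3/6) / 0.19 = 2.0175 > 1, so every player's dominant strategy flips to full contribution.
So the Nash equilibrium is full contribution by all 6; the group earns 6 × (25 × 0.81 + 2.3 × 25) = 466.50.

466.50 points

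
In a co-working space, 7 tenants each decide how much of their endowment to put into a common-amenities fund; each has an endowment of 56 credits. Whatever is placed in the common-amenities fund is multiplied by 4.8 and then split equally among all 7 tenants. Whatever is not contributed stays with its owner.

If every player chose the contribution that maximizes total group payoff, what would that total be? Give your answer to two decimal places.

Each contributed unit returns 4.800 to the group as a whole (0.6857 to each of 7 players), which exceeds 1, so the social optimum is full contribution: group total = 4.800 × 392 = 1881.60.

1881.60 credits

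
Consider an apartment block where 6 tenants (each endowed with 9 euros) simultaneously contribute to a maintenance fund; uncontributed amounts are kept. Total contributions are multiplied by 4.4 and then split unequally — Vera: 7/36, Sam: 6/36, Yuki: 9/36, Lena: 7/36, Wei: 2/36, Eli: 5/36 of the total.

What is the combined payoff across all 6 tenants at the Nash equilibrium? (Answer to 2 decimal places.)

84.60 euros

Each unit j contributes comes back to j as 4.4 × (j's share), so j prefers to contribute only if that share exceeds 1/4.4 = 0.2273; otherwise keeping the unit dominates.
The only share above 0.2273 is Yuki's 9/36, contributing 9; the remaining 5 contribute 0. Total contributed: 9.
The maintenance fund pays out 4.4 × 9 = 39.60 in total (split across the unequal shares, but the aggregate is all that matters for the group sum).
The 5 free-riders keep 9 each, adding 45. Group total = 45 + 39.60 = 84.60.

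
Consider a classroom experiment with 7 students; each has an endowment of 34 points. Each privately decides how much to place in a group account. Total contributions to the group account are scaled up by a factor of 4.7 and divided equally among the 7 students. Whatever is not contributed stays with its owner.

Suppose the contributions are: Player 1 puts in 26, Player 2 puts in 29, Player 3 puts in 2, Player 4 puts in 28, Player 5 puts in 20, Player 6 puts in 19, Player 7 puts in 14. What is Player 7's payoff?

Total contributed: 26 + 29 + 2 + 28 + 20 + 19 + 14 = 138.
Each receives 4.7 × 138 / 7 = 92.66 from the group account.
Player 7 keeps 34 − 14 = 20, so Player 7's payoff is 20 + 92.66 = 112.66.

112.66 points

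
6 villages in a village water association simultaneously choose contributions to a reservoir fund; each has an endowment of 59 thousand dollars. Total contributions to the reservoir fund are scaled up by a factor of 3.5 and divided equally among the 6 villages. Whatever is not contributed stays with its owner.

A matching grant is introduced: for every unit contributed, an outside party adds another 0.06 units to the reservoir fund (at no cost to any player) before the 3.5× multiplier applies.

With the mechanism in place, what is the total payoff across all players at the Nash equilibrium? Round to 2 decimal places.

354.00 thousand dollars

The effective private return is 3.5 × 1.06 / 6 = 0.6183, which is still under 1, so the mechanism doesn't change anyone's dominant strategy: zero contribution.
At the Nash equilibrium no one contributes; group total payoff = 6 × 59 = 354.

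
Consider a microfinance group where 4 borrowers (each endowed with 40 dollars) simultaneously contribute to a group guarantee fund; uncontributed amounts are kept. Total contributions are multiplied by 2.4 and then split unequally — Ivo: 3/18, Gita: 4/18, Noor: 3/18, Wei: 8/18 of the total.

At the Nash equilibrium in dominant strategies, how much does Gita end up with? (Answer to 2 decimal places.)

A player with share s gets back 2.4·s per unit contributed, so full contribution is dominant for anyone with s > 1/2.4 = 0.4167 and zero contribution is dominant for anyone below.
The only share above 0.4167 is Wei's 8/18, contributing 40; the remaining 3 contribute 0. Total contributed: 40.
Gita keeps 40 and receives 2.4 × 40 × 4/18 = 21.33 from the group guarantee fund, for a payoff of 61.33.

61.33 dollars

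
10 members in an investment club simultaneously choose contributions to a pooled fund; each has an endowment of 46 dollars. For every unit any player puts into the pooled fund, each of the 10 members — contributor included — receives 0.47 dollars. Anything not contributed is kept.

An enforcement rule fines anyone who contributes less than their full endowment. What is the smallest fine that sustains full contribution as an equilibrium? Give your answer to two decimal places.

Given the others contribute fully, the best deviation is to contribute 0 (any partial contribution still incurs the fine and gives up units whose private return 0.47 is below 1).
Deviating from 46 to 0 saves 46 dollars but forfeits the deviator's share of the drop in the pooled fund: 0.47 × 46 = 21.62.
So the deviation gain is 46 − 21.62 = 24.38, and the fine must be at least 24.38 dollars to wipe it out.

24.38 dollars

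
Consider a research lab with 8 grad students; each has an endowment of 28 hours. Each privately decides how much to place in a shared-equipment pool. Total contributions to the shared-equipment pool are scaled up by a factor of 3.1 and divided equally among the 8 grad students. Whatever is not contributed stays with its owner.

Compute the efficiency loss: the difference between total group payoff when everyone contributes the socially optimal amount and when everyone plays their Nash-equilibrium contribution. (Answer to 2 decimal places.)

470.40 hours

Each contributed unit returns 3.1/8 = 0.3875 to its contributor — below 1 — so contributing 0 is dominant for every player. At the Nash equilibrium everyone keeps their 28, and the group total is 8 × 28 = 224.
Each contributed unit returns 3.100 to the group as a whole (0.3875 to each of 8 players), which exceeds 1, so the social optimum is full contribution: group total = 3.100 × 224 = 694.40.
Efficiency loss = 694.40 − 224 = 470.40.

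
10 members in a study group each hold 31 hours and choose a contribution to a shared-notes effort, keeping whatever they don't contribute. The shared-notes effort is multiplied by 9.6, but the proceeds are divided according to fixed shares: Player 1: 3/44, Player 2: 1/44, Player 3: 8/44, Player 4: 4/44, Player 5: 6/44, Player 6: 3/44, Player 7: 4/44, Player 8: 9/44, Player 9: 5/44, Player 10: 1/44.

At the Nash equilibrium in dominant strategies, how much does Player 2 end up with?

58.05 hours

A player with share s gets back 9.6·s per unit contributed, so full contribution is dominant for anyone with s > 1/9.6 = 0.1042 and zero contribution is dominant for anyone below.
The shares above 0.1042 belong to Player 3, Player 5, Player 8 and Player 9, contributing 31 each; the remaining 6 contribute 0. Total contributed: 124.
Player 2 keeps 31 and receives 9.6 × 124 × 1/44 = 27.05 from the shared-notes effort, for a payoff of 58.05.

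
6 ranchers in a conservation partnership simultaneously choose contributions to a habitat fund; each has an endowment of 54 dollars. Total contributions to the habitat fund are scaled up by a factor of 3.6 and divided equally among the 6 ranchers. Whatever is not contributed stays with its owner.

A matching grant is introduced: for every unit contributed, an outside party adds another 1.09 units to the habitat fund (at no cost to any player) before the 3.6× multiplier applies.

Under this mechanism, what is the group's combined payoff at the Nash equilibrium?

With the mechanism, a contributed unit returns 3.6 × 2.09 / 6 = 1.2540 per unit of net cost to the contributor — now above 1 — so contributing fully is weakly dominant for every player.
At the Nash equilibrium everyone contributes 54. Group total payoff = 3.6 × 2.09 × 324 = 2437.78.

2437.78 dollars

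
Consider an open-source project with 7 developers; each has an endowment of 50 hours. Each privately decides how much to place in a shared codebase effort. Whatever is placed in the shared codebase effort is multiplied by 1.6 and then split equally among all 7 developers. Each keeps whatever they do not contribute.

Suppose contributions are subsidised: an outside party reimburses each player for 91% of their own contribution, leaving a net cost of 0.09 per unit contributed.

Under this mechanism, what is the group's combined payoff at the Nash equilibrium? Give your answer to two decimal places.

878.50 hours

The effective private return per unit is now (1.6/7) / 0.09 = 2.5397 > 1, so every player's dominant strategy flips to full contribution.
So the Nash equilibrium is full contribution by all 7; the group earns 7 × (50 × 0.91 + 1.6 × 50) = 878.50.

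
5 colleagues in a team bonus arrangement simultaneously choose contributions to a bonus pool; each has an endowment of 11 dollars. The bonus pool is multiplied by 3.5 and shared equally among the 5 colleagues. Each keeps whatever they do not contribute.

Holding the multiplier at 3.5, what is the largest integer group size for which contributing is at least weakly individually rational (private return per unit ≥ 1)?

Private return per unit is 3.5/(group size), which is ≥ 1 whenever the group size is ≤ 3.5.
The largest such integer is 3.

3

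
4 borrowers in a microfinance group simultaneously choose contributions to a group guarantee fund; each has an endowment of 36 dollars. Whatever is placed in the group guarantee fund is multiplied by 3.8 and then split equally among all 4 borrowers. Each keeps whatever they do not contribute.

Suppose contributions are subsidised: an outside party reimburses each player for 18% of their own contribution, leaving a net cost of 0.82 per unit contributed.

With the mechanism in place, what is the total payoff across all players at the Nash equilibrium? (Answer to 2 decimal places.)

The effective private return per unit is now (3.8/4) / 0.82 = 1.1585 > 1, so every player's dominant strategy flips to full contribution.
So the Nash equilibrium is full contribution by all 4; the group earns 4 × (36 × 0.18 + 3.8 × 36) = 573.12.

573.12 dollars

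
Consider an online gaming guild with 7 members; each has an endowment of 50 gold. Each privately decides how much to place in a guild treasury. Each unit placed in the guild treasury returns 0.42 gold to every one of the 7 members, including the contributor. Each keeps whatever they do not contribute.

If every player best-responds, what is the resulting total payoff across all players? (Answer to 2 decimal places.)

The private return per contributed unit is 0.42 < 1, so contributing 0 is dominant for every player. At the Nash equilibrium everyone keeps their 50, and the group total is 7 × 50 = 350.

350.00 gold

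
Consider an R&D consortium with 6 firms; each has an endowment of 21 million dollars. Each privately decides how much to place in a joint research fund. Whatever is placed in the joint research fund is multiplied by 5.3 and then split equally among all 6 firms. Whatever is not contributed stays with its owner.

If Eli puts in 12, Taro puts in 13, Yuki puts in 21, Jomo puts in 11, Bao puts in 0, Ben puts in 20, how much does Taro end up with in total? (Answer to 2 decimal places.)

76.02 million dollars

Total contributed: 12 + 13 + 21 + 11 + 0 + 20 = 77.
Each receives 5.3 × 77 / 6 = 68.02 from the joint research fund.
Taro keeps 21 − 13 = 8, so Taro's payoff is 8 + 68.02 = 76.02.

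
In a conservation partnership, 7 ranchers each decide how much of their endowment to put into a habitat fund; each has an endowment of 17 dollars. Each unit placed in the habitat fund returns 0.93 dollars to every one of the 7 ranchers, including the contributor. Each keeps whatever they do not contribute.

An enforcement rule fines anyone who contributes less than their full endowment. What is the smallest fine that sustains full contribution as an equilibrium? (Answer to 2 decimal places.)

Given the others contribute fully, the best deviation is to contribute 0 (any partial contribution still incurs the fine and gives up units whose private return 0.93 is below 1).
Deviating from 17 to 0 saves 17 dollars but forfeits the deviator's share of the drop in the habitat fund: 0.93 × 17 = 15.81.
So the deviation gain is 17 − 15.81 = 1.19, and the fine must be at least 1.19 dollars to wipe it out.

1.19 dollars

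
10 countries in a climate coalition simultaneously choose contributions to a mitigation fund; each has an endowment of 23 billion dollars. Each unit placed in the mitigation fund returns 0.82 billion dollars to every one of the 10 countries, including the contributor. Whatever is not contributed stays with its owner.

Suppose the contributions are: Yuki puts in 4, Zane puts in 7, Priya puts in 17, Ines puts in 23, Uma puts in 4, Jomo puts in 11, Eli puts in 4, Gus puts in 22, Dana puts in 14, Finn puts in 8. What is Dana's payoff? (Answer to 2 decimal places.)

Total contributed: 4 + 7 + 17 + 23 + 4 + 11 + 4 + 22 + 14 + 8 = 114.
Each receives 0.82 × 114 = 93.48 from the mitigation fund.
Dana keeps 23 − 14 = 9, so Dana's payoff is 9 + 93.48 = 102.48.

102.48 billion dollars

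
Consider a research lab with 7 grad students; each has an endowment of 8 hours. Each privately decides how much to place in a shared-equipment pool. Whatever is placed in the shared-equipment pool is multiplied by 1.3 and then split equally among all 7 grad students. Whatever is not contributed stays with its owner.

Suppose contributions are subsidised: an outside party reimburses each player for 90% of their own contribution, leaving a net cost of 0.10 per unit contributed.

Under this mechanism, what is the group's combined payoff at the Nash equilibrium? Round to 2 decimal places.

The effective private return per unit is now (1.3/7) / 0.10 = 1.8571 > 1, so every player's dominant strategy flips to full contribution.
At the Nash equilibrium everyone contributes 8. Group total payoff = 7 × (8 × 0.90 + 1.3 × 8) = 123.20.

123.20 hours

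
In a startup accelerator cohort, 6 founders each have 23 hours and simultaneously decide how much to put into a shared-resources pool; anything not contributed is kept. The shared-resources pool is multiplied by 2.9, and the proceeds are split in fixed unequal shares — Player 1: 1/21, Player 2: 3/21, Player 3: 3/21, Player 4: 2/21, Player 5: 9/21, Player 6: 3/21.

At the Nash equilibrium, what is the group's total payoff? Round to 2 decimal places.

Player j's private return per contributed unit is 2.9 × (j's share). Contributing is weakly dominant for j when that share is at least 1/2.9 = 0.3448, and contributing 0 is dominant otherwise.
Player 5 alone (share 9/21) is above the threshold, contributing 23; the remaining 5 contribute 0. Total contributed: 23.
The shared-resources pool pays out 2.9 × 23 = 66.70 in total (split across the unequal shares, but the aggregate is all that matters for the group sum).
The 5 free-riders keep 23 each, adding 115. Group total = 115 + 66.70 = 181.70.

181.70 hours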